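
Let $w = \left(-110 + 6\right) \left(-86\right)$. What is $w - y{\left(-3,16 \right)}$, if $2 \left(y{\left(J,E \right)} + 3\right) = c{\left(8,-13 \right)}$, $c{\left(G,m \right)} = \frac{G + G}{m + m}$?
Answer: $\frac{116315}{13} \approx 8947.3$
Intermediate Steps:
$c{\left(G,m \right)} = \frac{G}{m}$ ($c{\left(G,m \right)} = \frac{2 G}{2 m} = 2 G \frac{1}{2 m} = \frac{G}{m}$)
$y{\left(J,E \right)} = - \frac{43}{13}$ ($y{\left(J,E \right)} = -3 + \frac{8 \frac{1}{-13}}{2} = -3 + \frac{8 \left(- \frac{1}{13}\right)}{2} = -3 + \frac{1}{2} \left(- \frac{8}{13}\right) = -3 - \frac{4}{13} = - \frac{43}{13}$)
$w = 8944$ ($w = \left(-104\right) \left(-86\right) = 8944$)
$w - y{\left(-3,16 \right)} = 8944 - - \frac{43}{13} = 8944 + \frac{43}{13} = \frac{116315}{13}$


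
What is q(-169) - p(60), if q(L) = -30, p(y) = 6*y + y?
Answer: -450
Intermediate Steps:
p(y) = 7*y
q(-169) - p(60) = -30 - 7*60 = -30 - 1*420 = -30 - 420 = -450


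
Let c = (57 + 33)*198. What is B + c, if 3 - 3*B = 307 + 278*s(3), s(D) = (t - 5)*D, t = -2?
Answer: 58994/3 ≈ 19665.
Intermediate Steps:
c = 17820 (c = 90*198 = 17820)
s(D) = -7*D (s(D) = (-2 - 5)*D = -7*D)
B = 5534/3 (B = 1 - (307 + 278*(-7*3))/3 = 1 - (307 + 278*(-21))/3 = 1 - (307 - 5838)/3 = 1 - 1/3*(-5531) = 1 + 5531/3 = 5534/3 ≈ 1844.7)
B + c = 5534/3 + 17820 = 58994/3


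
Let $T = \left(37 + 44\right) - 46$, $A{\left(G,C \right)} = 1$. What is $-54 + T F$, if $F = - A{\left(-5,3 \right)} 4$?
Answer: $-194$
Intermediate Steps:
$F = -4$ ($F = \left(-1\right) 1 \cdot 4 = \left(-1\right) 4 = -4$)
$T = 35$ ($T = 81 - 46 = 35$)
$-54 + T F = -54 + 35 \left(-4\right) = -54 - 140 = -194$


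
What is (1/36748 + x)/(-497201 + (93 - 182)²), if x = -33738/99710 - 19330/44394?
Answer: 31465829763029/19897301192735366400 ≈ 1.5814e-6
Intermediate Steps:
x = -856289768/1106631435 (x = -33738*1/99710 - 19330*1/44394 = -16869/49855 - 9665/22197 = -856289768/1106631435 ≈ -0.77378)
(1/36748 + x)/(-497201 + (93 - 182)²) = (1/36748 - 856289768/1106631435)/(-497201 + (93 - 182)²) = (1/36748 - 856289768/1106631435)/(-497201 + (-89)²) = -31465829763029/(40666491973380*(-497201 + 7921)) = -31465829763029/40666491973380/(-489280) = -31465829763029/40666491973380*(-1/489280) = 31465829763029/19897301192735366400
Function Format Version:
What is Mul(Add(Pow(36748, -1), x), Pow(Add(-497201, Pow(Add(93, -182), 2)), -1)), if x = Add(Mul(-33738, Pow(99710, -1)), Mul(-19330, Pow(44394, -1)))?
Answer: Rational(31465829763029, 19897301192735366400) ≈ 1.5814e-6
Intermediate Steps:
x = Rational(-856289768, 1106631435) (x = Add(Mul(-33738, Rational(1, 99710)), Mul(-19330, Rational(1, 44394))) = Add(Rational(-16869, 49855), Rational(-9665, 22197)) = Rational(-856289768, 1106631435) ≈ -0.77378)
Mul(Add(Pow(36748, -1), x), Pow(Add(-497201, Pow(Add(93, -182), 2)), -1)) = Mul(Add(Pow(36748, -1), Rational(-856289768, 1106631435)), Pow(Add(-497201, Pow(Add(93, -182), 2)), -1)) = Mul(Add(Rational(1, 36748), Rational(-856289768, 1106631435)), Pow(Add(-497201, Pow(-89, 2)), -1)) = Mul(Rational(-31465829763029, 40666491973380), Pow(Add(-497201, 7921), -1)) = Mul(Rational(-31465829763029, 40666491973380), Pow(-489280, -1)) = Mul(Rational(-31465829763029, 40666491973380), Rational(-1, 489280)) = Rational(31465829763029, 19897301192735366400)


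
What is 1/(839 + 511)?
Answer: 1/1350 ≈ 0.00074074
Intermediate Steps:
1/(839 + 511) = 1/1350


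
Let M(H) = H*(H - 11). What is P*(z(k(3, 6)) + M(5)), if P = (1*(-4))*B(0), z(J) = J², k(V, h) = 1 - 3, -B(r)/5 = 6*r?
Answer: 0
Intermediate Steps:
B(r) = -30*r
k(V, h) = -2
M(H) = H*(-11 + H)
P = 0 (P = (1*(-4))*(-30*0) = -4*0 = 0)
P*(z(k(3, 6)) + M(5)) = 0*((-2)² + 5*(-11 + 5)) = 0*(4 + 5*(-6)) = 0*(4 - 30) = 0*(-26) = 0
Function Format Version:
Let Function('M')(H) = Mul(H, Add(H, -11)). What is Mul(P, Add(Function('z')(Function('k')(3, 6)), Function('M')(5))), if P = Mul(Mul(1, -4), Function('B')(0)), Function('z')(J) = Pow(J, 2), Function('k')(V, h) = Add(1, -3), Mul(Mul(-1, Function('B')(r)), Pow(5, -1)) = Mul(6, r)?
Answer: 0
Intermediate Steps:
Function('B')(r) = Mul(-30, r) (Function('B')(r) = Mul(-5, Mul(6, r)) = Mul(-30, r))
Function('k')(V, h) = -2
Function('M')(H) = Mul(H, Add(-11, H))
P = 0 (P = Mul(Mul(1, -4), Mul(-30, 0)) = Mul(-4, 0) = 0)
Mul(P, Add(Function('z')(Function('k')(3, 6)), Function('M')(5))) = Mul(0, Add(Pow(-2, 2), Mul(5, Add(-11, 5)))) = Mul(0, Add(4, Mul(5, -6))) = Mul(0, Add(4, -30)) = Mul(0, -26) = 0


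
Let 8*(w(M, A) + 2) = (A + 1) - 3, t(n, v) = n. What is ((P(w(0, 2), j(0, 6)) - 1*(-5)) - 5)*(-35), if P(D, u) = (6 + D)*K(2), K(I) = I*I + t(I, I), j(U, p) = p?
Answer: -840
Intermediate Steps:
w(M, A) = -9/4 + A/8 (w(M, A) = -2 + ((A + 1) - 3)/8 = -2 + ((1 + A) - 3)/8 = -2 + (-2 + A)/8 = -2 + (-¼ + A/8) = -9/4 + A/8)
K(I) = I + I² (K(I) = I*I + I = I² + I = I + I²)
P(D, u) = 36 + 6*D (P(D, u) = (6 + D)*(2*(1 + 2)) = (6 + D)*(2*3) = (6 + D)*6 = 36 + 6*D)
((P(w(0, 2), j(0, 6)) - 1*(-5)) - 5)*(-35) = (((36 + 6*(-9/4 + (⅛)*2)) - 1*(-5)) - 5)*(-35) = (((36 + 6*(-9/4 + ¼)) + 5) - 5)*(-35) = (((36 + 6*(-2)) + 5) - 5)*(-35) = (((36 - 12) + 5) - 5)*(-35) = ((24 + 5) - 5)*(-35) = (29 - 5)*(-35) = 24*(-35) = -840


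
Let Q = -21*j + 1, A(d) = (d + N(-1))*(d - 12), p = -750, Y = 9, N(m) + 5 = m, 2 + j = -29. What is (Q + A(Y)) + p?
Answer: -107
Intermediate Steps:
j = -31 (j = -2 - 29 = -31)
N(m) = -5 + m
A(d) = (-12 + d)*(-6 + d) (A(d) = (d + (-5 - 1))*(d - 12) = (d - 6)*(-12 + d) = (-6 + d)*(-12 + d) = (-12 + d)*(-6 + d))
Q = 652 (Q = -21*(-31) + 1 = 651 + 1 = 652)
(Q + A(Y)) + p = (652 + (72 + 9² - 18*9)) - 750 = (652 + (72 + 81 - 162)) - 750 = (652 - 9) - 750 = 643 - 750 = -107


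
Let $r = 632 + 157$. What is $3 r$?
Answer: $2367$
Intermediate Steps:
$r = 789$
$3 r = 3 \cdot 789 = 2367$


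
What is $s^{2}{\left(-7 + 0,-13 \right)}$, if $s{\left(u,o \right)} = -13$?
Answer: $169$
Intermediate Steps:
$s^{2}{\left(-7 + 0,-13 \right)} = \left(-13\right)^{2} = 169$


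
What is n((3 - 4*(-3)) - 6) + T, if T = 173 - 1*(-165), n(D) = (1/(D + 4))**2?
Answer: 57123/169 ≈ 338.01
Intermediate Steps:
n(D) = (4 + D)**(-2) (n(D) = (1/(4 + D))**2 = (4 + D)**(-2))
T = 338 (T = 173 + 165 = 338)
n((3 - 4*(-3)) - 6) + T = (4 + ((3 - 4*(-3)) - 6))**(-2) + 338 = (4 + ((3 + 12) - 6))**(-2) + 338 = (4 + (15 - 6))**(-2) + 338 = (4 + 9)**(-2) + 338 = 13**(-2) + 338 = 1/169 + 338 = 57123/169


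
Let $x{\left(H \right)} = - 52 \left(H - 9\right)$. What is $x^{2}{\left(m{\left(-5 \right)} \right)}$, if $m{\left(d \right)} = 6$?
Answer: $24336$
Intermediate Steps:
$x{\left(H \right)} = 468 - 52 H$ ($x{\left(H \right)} = - 52 \left(-9 + H\right) = 468 - 52 H$)
$x^{2}{\left(m{\left(-5 \right)} \right)} = \left(468 - 312\right)^{2} = 156^{2} = 24336$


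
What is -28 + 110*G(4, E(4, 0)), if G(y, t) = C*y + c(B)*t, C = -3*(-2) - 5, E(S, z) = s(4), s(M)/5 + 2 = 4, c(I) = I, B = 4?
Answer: 4812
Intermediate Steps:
s(M) = 10 (s(M) = -10 + 5*4 = -10 + 20 = 10)
E(S, z) = 10
C = 1 (C = 6 - 5 = 1)
G(y, t) = y + 4*t (G(y, t) = 1*y + 4*t = y + 4*t)
-28 + 110*G(4, E(4, 0)) = -28 + 110*(4 + 4*10) = -28 + 110*(4 + 40) = -28 + 110*44 = -28 + 4840 = 4812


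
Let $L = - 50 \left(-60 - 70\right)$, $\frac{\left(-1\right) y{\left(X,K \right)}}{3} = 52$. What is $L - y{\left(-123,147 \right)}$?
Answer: $6656$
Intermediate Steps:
$y{\left(X,K \right)} = -156$ ($y{\left(X,K \right)} = \left(-3\right) 52 = -156$)
$L = 6500$ ($L = \left(-50\right) \left(-130\right) = 6500$)
$L - y{\left(-123,147 \right)} = 6500 - -156 = 6500 + 156 = 6656$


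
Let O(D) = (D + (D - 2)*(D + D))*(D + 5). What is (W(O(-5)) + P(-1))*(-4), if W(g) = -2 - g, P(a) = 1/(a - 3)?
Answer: 9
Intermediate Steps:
O(D) = (5 + D)*(D + 2*D*(-2 + D)) (O(D) = (D + (-2 + D)*(2*D))*(5 + D) = (D + 2*D*(-2 + D))*(5 + D) = (5 + D)*(D + 2*D*(-2 + D)))
P(a) = 1/(-3 + a)
(W(O(-5)) + P(-1))*(-4) = ((-2 - (-5)*(-15 + 2*(-5)² + 7*(-5))) + 1/(-3 - 1))*(-4) = ((-2 - (-5)*(-15 + 2*25 - 35)) + 1/(-4))*(-4) = ((-2 - (-5)*(-15 + 50 - 35)) - ¼)*(-4) = ((-2 - (-5)*0) - ¼)*(-4) = ((-2 - 1*0) - ¼)*(-4) = ((-2 + 0) - ¼)*(-4) = (-2 - ¼)*(-4) = -9/4*(-4) = 9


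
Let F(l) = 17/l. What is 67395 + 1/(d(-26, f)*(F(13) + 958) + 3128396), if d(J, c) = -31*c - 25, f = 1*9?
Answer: 2485390383793/36877964 ≈ 67395.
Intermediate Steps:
f = 9
d(J, c) = -25 - 31*c
67395 + 1/(d(-26, f)*(F(13) + 958) + 3128396) = 67395 + 1/((-25 - 31*9)*(17/13 + 958) + 3128396) = 67395 + 1/((-25 - 279)*(17*(1/13) + 958) + 3128396) = 67395 + 1/(-304*(17/13 + 958) + 3128396) = 67395 + 1/(-304*12471/13 + 3128396) = 67395 + 1/(-3791184/13 + 3128396) = 67395 + 1/(36877964/13) = 67395 + 13/36877964 = 2485390383793/36877964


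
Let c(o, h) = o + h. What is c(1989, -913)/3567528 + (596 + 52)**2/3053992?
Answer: 46915792897/340475061618 ≈ 0.13779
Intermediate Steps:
c(o, h) = h + o
c(1989, -913)/3567528 + (596 + 52)**2/3053992 = (-913 + 1989)/3567528 + (596 + 52)**2/3053992 = 1076*(1/3567528) + 648**2*(1/3053992) = 269/891882 + 419904*(1/3053992) = 269/891882 + 52488/381749 = 46915792897/340475061618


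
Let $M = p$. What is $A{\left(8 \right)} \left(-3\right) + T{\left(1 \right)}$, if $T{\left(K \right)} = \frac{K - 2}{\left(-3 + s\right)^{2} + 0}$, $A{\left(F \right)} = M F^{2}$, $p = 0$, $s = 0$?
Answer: $- \frac{1}{9} \approx -0.11111$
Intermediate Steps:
$M = 0$
$A{\left(F \right)} = 0$ ($A{\left(F \right)} = 0 F^{2} = 0$)
$T{\left(K \right)} = - \frac{2}{9} + \frac{K}{9}$ ($T{\left(K \right)} = \frac{K - 2}{\left(-3 + 0\right)^{2} + 0} = \frac{-2 + K}{\left(-3\right)^{2} + 0} = \frac{-2 + K}{9 + 0} = \frac{-2 + K}{9} = \left(-2 + K\right) \frac{1}{9} = - \frac{2}{9} + \frac{K}{9}$)
$A{\left(8 \right)} \left(-3\right) + T{\left(1 \right)} = 0 \left(-3\right) + \left(- \frac{2}{9} + \frac{1}{9} \cdot 1\right) = 0 + \left(- \frac{2}{9} + \frac{1}{9}\right) = 0 - \frac{1}{9} = - \frac{1}{9}$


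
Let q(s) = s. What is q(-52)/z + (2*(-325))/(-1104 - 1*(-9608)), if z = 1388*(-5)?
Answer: -508599/7377220 ≈ -0.068942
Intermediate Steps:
z = -6940
q(-52)/z + (2*(-325))/(-1104 - 1*(-9608)) = -52/(-6940) + (2*(-325))/(-1104 - 1*(-9608)) = -52*(-1/6940) - 650/(-1104 + 9608) = 13/1735 - 650/8504 = 13/1735 - 650*1/8504 = 13/1735 - 325/4252 = -508599/7377220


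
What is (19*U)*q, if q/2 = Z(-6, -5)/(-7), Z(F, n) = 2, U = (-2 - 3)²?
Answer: -1900/7 ≈ -271.43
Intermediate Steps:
U = 25 (U = (-5)² = 25)
q = -4/7 (q = 2*(2/(-7)) = 2*(2*(-⅐)) = 2*(-2/7) = -4/7 ≈ -0.57143)
(19*U)*q = (19*25)*(-4/7) = 475*(-4/7) = -1900/7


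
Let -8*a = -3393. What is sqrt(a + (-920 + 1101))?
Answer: sqrt(9682)/4 ≈ 24.599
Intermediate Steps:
a = 3393/8 (a = -1/8*(-3393) = 3393/8 ≈ 424.13)
sqrt(a + (-920 + 1101)) = sqrt(3393/8 + (-920 + 1101)) = sqrt(3393/8 + 181) = sqrt(4841/8) = sqrt(9682)/4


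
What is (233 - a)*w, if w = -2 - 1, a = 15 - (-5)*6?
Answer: -564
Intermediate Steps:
a = 45 (a = 15 - 1*(-30) = 15 + 30 = 45)
w = -3
(233 - a)*w = (233 - 1*45)*(-3) = (233 - 45)*(-3) = 188*(-3) = -564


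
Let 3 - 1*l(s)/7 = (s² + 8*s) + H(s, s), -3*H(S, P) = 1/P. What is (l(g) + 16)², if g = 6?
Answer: 98227921/324 ≈ 3.0317e+5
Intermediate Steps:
H(S, P) = -1/(3*P)
l(s) = 21 - 56*s - 7*s² + 7/(3*s) (l(s) = 21 - 7*((s² + 8*s) - 1/(3*s)) = 21 - 7*(s² + 8*s - 1/(3*s)) = 21 + (-56*s - 7*s² + 7/(3*s)) = 21 - 56*s - 7*s² + 7/(3*s))
(l(g) + 16)² = ((21 - 56*6 - 7*6² + (7/3)/6) + 16)² = ((21 - 336 - 7*36 + (7/3)*(⅙)) + 16)² = ((21 - 336 - 252 + 7/18) + 16)² = (-10199/18 + 16)² = (-9911/18)² = 98227921/324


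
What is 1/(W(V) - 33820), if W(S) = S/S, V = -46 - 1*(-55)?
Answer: -1/33819 ≈ -2.9569e-5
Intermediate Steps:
V = 9 (V = -46 + 55 = 9)
W(S) = 1
1/(W(V) - 33820) = 1/(1 - 33820) = 1/(-33819) = -1/33819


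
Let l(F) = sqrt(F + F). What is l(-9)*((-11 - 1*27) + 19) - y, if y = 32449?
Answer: -32449 - 57*I*sqrt(2) ≈ -32449.0 - 80.61*I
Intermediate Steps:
l(F) = sqrt(2)*sqrt(F) (l(F) = sqrt(2*F) = sqrt(2)*sqrt(F))
l(-9)*((-11 - 1*27) + 19) - y = (sqrt(2)*sqrt(-9))*((-11 - 1*27) + 19) - 1*32449 = (sqrt(2)*(3*I))*((-11 - 27) + 19) - 32449 = (3*I*sqrt(2))*(-38 + 19) - 32449 = (3*I*sqrt(2))*(-19) - 32449 = -57*I*sqrt(2) - 32449 = -32449 - 57*I*sqrt(2)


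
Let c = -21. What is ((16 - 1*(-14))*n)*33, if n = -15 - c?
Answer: 5940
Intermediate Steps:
n = 6 (n = -15 - 1*(-21) = -15 + 21 = 6)
((16 - 1*(-14))*n)*33 = ((16 - 1*(-14))*6)*33 = ((16 + 14)*6)*33 = (30*6)*33 = 180*33 = 5940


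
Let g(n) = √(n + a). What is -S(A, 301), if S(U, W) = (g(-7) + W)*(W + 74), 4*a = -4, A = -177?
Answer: -112875 - 750*I*√2 ≈ -1.1288e+5 - 1060.7*I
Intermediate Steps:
a = -1 (a = (¼)*(-4) = -1)
g(n) = √(-1 + n) (g(n) = √(n - 1) = √(-1 + n))
S(U, W) = (74 + W)*(W + 2*I*√2) (S(U, W) = (√(-1 - 7) + W)*(W + 74) = (√(-8) + W)*(74 + W) = (2*I*√2 + W)*(74 + W) = (W + 2*I*√2)*(74 + W) = (74 + W)*(W + 2*I*√2))
-S(A, 301) = -(301² + 74*301 + 148*I*√2 + 2*I*301*√2) = -(90601 + 22274 + 148*I*√2 + 602*I*√2) = -(112875 + 750*I*√2) = -112875 - 750*I*√2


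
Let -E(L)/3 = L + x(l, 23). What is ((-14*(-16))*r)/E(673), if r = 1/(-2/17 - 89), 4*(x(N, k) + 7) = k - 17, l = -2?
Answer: 7616/6067575 ≈ 0.0012552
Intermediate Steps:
x(N, k) = -45/4 + k/4 (x(N, k) = -7 + (k - 17)/4 = -7 + (-17 + k)/4 = -7 + (-17/4 + k/4) = -45/4 + k/4)
r = -17/1515 (r = 1/(-2*1/17 - 89) = 1/(-2/17 - 89) = 1/(-1515/17) = -17/1515 ≈ -0.011221)
E(L) = 33/2 - 3*L (E(L) = -3*(L + (-45/4 + (¼)*23)) = -3*(L + (-45/4 + 23/4)) = -3*(L - 11/2) = -3*(-11/2 + L) = 33/2 - 3*L)
((-14*(-16))*r)/E(673) = (-14*(-16)*(-17/1515))/(33/2 - 3*673) = (224*(-17/1515))/(33/2 - 2019) = -3808/(1515*(-4005/2)) = -3808/1515*(-2/4005) = 7616/6067575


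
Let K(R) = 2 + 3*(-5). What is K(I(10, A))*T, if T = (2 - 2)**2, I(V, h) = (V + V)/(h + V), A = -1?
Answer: 0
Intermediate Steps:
I(V, h) = 2*V/(V + h) (I(V, h) = (2*V)/(V + h) = 2*V/(V + h))
T = 0 (T = 0**2 = 0)
K(R) = -13 (K(R) = 2 - 15 = -13)
K(I(10, A))*T = -13*0 = 0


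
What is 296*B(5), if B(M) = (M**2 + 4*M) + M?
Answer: 14800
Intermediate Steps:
B(M) = M**2 + 5*M
296*B(5) = 296*(5*(5 + 5)) = 296*(5*10) = 296*50 = 14800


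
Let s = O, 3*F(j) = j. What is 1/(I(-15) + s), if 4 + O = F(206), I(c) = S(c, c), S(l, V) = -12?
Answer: 3/158 ≈ 0.018987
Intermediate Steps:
F(j) = j/3
I(c) = -12
O = 194/3 (O = -4 + (⅓)*206 = -4 + 206/3 = 194/3 ≈ 64.667)
s = 194/3 ≈ 64.667
1/(I(-15) + s) = 1/(-12 + 194/3) = 1/(158/3) = 3/158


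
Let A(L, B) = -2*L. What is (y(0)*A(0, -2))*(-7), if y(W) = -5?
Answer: 0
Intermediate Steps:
(y(0)*A(0, -2))*(-7) = -(-10)*0*(-7) = -5*0*(-7) = 0*(-7) = 0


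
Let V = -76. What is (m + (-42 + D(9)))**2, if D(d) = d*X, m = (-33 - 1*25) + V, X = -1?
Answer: 34225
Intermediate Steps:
m = -134 (m = (-33 - 1*25) - 76 = (-33 - 25) - 76 = -58 - 76 = -134)
D(d) = -d (D(d) = d*(-1) = -d)
(m + (-42 + D(9)))**2 = (-134 + (-42 - 1*9))**2 = (-134 + (-42 - 9))**2 = (-134 - 51)**2 = (-185)**2 = 34225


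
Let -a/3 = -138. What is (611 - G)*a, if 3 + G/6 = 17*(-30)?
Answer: 1527246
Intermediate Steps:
a = 414 (a = -3*(-138) = 414)
G = -3078 (G = -18 + 6*(17*(-30)) = -18 + 6*(-510) = -18 - 3060 = -3078)
(611 - G)*a = (611 - 1*(-3078))*414 = (611 + 3078)*414 = 3689*414 = 1527246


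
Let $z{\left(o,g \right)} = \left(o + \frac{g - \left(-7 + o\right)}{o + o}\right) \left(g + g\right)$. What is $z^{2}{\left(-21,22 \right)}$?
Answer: $\frac{420414016}{441} \approx 9.5332 \cdot 10^{5}$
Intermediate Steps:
$z{\left(o,g \right)} = 2 g \left(o + \frac{7 + g - o}{2 o}\right)$ ($z{\left(o,g \right)} = \left(o + \frac{7 + g - o}{2 o}\right) 2 g = 2 g \left(o + \frac{7 + g - o}{2 o}\right)$)
$z^{2}{\left(-21,22 \right)} = \left(\frac{22 \left(7 + 22 - 21 \left(-1 + 2 \left(-21\right)\right)\right)}{-21}\right)^{2} = \left(22 \left(- \frac{1}{21}\right) \left(7 + 22 - 21 \left(-1 - 42\right)\right)\right)^{2} = \left(22 \left(- \frac{1}{21}\right) \left(7 + 22 - -903\right)\right)^{2} = \left(22 \left(- \frac{1}{21}\right) \left(7 + 22 + 903\right)\right)^{2} = \left(22 \left(- \frac{1}{21}\right) 932\right)^{2} = \left(- \frac{20504}{21}\right)^{2} = \frac{420414016}{441}$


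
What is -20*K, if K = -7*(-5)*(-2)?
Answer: 1400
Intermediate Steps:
K = -70 (K = 35*(-2) = -70)
-20*K = -20*(-70) = 1400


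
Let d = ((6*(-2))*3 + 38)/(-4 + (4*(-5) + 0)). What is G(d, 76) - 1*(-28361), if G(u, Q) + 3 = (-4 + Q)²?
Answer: 33542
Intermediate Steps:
d = -1/12 (d = (-12*3 + 38)/(-4 + (-20 + 0)) = (-36 + 38)/(-4 - 20) = 2/(-24) = 2*(-1/24) = -1/12 ≈ -0.083333)
G(u, Q) = -3 + (-4 + Q)²
G(d, 76) - 1*(-28361) = (-3 + (-4 + 76)²) - 1*(-28361) = (-3 + 72²) + 28361 = (-3 + 5184) + 28361 = 5181 + 28361 = 33542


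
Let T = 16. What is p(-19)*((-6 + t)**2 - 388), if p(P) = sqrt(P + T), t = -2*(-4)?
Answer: -384*I*sqrt(3) ≈ -665.11*I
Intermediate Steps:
t = 8
p(P) = sqrt(16 + P) (p(P) = sqrt(P + 16) = sqrt(16 + P))
p(-19)*((-6 + t)**2 - 388) = sqrt(16 - 19)*((-6 + 8)**2 - 388) = sqrt(-3)*(2**2 - 388) = (I*sqrt(3))*(4 - 388) = (I*sqrt(3))*(-384) = -384*I*sqrt(3)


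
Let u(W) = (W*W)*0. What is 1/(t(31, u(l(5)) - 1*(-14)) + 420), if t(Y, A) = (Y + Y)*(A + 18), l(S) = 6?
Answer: 1/2404 ≈ 0.00041597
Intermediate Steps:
u(W) = 0 (u(W) = W²*0 = 0)
t(Y, A) = 2*Y*(18 + A) (t(Y, A) = (2*Y)*(18 + A) = 2*Y*(18 + A))
1/(t(31, u(l(5)) - 1*(-14)) + 420) = 1/(2*31*(18 + (0 - 1*(-14))) + 420) = 1/(2*31*(18 + (0 + 14)) + 420) = 1/(2*31*(18 + 14) + 420) = 1/(2*31*32 + 420) = 1/(1984 + 420) = 1/2404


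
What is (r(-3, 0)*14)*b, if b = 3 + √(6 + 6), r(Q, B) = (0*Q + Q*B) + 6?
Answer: 252 + 168*√3 ≈ 542.98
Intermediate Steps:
r(Q, B) = 6 + B*Q (r(Q, B) = (0 + B*Q) + 6 = B*Q + 6 = 6 + B*Q)
b = 3 + 2*√3 (b = 3 + √12 = 3 + 2*√3 ≈ 6.4641)
(r(-3, 0)*14)*b = ((6 + 0*(-3))*14)*(3 + 2*√3) = ((6 + 0)*14)*(3 + 2*√3) = (6*14)*(3 + 2*√3) = 84*(3 + 2*√3) = 252 + 168*√3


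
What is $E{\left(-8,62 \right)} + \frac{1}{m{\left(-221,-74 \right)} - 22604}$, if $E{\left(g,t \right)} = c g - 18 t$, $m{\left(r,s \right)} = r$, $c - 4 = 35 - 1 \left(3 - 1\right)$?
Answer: $- \frac{32228901}{22825} \approx -1412.0$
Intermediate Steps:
$c = 37$ ($c = 4 + \left(35 - 1 \left(3 - 1\right)\right) = 4 + \left(35 - 1 \cdot 2\right) = 4 + \left(35 - 2\right) = 4 + 33 = 37$)
$E{\left(g,t \right)} = - 18 t + 37 g$ ($E{\left(g,t \right)} = 37 g - 18 t = - 18 t + 37 g$)
$E{\left(-8,62 \right)} + \frac{1}{m{\left(-221,-74 \right)} - 22604} = \left(\left(-18\right) 62 + 37 \left(-8\right)\right) + \frac{1}{-221 - 22604} = \left(-1116 - 296\right) + \frac{1}{-22825} = -1412 - \frac{1}{22825} = - \frac{32228901}{22825}$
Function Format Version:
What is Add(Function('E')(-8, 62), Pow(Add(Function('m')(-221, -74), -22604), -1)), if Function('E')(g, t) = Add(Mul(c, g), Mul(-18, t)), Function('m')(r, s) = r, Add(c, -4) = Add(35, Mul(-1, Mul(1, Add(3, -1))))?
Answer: Rational(-32228901, 22825) ≈ -1412.0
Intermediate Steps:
c = 37 (c = Add(4, Add(35, Mul(-1, Mul(1, Add(3, -1))))) = Add(4, Add(35, Mul(-1, Mul(1, 2)))) = Add(4, Add(35, Mul(-1, 2))) = Add(4, Add(35, -2)) = Add(4, 33) = 37)
Function('E')(g, t) = Add(Mul(-18, t), Mul(37, g)) (Function('E')(g, t) = Add(Mul(37, g), Mul(-18, t)) = Add(Mul(-18, t), Mul(37, g)))
Add(Function('E')(-8, 62), Pow(Add(Function('m')(-221, -74), -22604), -1)) = Add(Add(Mul(-18, 62), Mul(37, -8)), Pow(Add(-221, -22604), -1)) = Add(Add(-1116, -296), Pow(-22825, -1)) = Add(-1412, Rational(-1, 22825)) = Rational(-32228901, 22825)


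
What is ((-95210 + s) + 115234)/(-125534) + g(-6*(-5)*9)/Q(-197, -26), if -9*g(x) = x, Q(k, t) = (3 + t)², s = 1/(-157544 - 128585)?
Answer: -178628045645/826135111378 ≈ -0.21622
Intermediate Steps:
s = -1/286129 (s = 1/(-286129) = -1/286129 ≈ -3.4949e-6)
g(x) = -x/9
((-95210 + s) + 115234)/(-125534) + g(-6*(-5)*9)/Q(-197, -26) = ((-95210 - 1/286129) + 115234)/(-125534) + (-(-6*(-5))*9/9)/((3 - 26)²) = (-27242342091/286129 + 115234)*(-1/125534) + (-10*9/3)/((-23)²) = (5729447095/286129)*(-1/125534) - ⅑*270/529 = -5729447095/35918917886 - 30*1/529 = -5729447095/35918917886 - 30/529 = -178628045645/826135111378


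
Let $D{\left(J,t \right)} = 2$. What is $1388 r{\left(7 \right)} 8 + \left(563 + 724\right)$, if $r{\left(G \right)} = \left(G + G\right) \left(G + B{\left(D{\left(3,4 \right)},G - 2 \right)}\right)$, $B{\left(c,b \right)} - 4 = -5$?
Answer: $934023$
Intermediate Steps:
$B{\left(c,b \right)} = -1$ ($B{\left(c,b \right)} = 4 - 5 = -1$)
$r{\left(G \right)} = 2 G \left(-1 + G\right)$ ($r{\left(G \right)} = \left(G + G\right) \left(G - 1\right) = 2 G \left(-1 + G\right)$)
$1388 r{\left(7 \right)} 8 + \left(563 + 724\right) = 1388 \cdot 2 \cdot 7 \left(-1 + 7\right) 8 + \left(563 + 724\right) = 1388 \cdot 2 \cdot 7 \cdot 6 \cdot 8 + 1287 = 1388 \cdot 84 \cdot 8 + 1287 = 1388 \cdot 672 + 1287 = 932736 + 1287 = 934023$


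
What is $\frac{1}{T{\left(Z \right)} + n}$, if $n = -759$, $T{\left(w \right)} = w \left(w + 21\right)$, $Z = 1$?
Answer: $- \frac{1}{737} \approx -0.0013569$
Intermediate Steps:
$T{\left(w \right)} = w \left(21 + w\right)$
$\frac{1}{T{\left(Z \right)} + n} = \frac{1}{1 \left(21 + 1\right) - 759} = \frac{1}{1 \cdot 22 - 759} = \frac{1}{22 - 759} = \frac{1}{-737} = - \frac{1}{737}$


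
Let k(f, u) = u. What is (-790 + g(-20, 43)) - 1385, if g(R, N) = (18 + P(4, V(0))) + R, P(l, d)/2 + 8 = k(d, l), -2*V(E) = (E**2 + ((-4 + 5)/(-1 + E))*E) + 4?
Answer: -2185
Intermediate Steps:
V(E) = -2 - E**2/2 - E/(2*(-1 + E)) (V(E) = -((E**2 + ((-4 + 5)/(-1 + E))*E) + 4)/2 = -((E**2 + (1/(-1 + E))*E) + 4)/2 = -((E**2 + E/(-1 + E)) + 4)/2 = -(4 + E**2 + E/(-1 + E))/2 = -2 - E**2/2 - E/(2*(-1 + E)))
P(l, d) = -16 + 2*l
g(R, N) = 10 + R (g(R, N) = (18 + (-16 + 2*4)) + R = (18 + (-16 + 8)) + R = (18 - 8) + R = 10 + R)
(-790 + g(-20, 43)) - 1385 = (-790 + (10 - 20)) - 1385 = (-790 - 10) - 1385 = -800 - 1385 = -2185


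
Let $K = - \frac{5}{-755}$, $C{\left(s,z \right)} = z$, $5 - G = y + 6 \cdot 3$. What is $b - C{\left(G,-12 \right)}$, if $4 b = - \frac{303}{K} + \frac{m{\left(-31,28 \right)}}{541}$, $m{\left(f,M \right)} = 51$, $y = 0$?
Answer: $- \frac{12363177}{1082} \approx -11426.0$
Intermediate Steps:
$G = -13$ ($G = 5 - \left(0 + 6 \cdot 3\right) = 5 - \left(0 + 18\right) = 5 - 18 = -13$)
$K = \frac{1}{151}$ ($K = \left(-5\right) \left(- \frac{1}{755}\right) = \frac{1}{151} \approx 0.0066225$)
$b = - \frac{12376161}{1082}$ ($b = \frac{- 303 \frac{1}{\frac{1}{151}} + \frac{51}{541}}{4} = \frac{\left(-303\right) 151 + 51 \cdot \frac{1}{541}}{4} = \frac{-45753 + \frac{51}{541}}{4} = \frac{1}{4} \left(- \frac{24752322}{541}\right) = - \frac{12376161}{1082} \approx -11438.0$)
$b - C{\left(G,-12 \right)} = - \frac{12376161}{1082} - -12 = - \frac{12376161}{1082} + 12 = - \frac{12363177}{1082}$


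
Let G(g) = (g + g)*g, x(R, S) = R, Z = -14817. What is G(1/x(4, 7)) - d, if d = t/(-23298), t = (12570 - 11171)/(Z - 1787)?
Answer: 6044200/48354999 ≈ 0.12500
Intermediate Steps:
t = -1399/16604 (t = (12570 - 11171)/(-14817 - 1787) = 1399/(-16604) = 1399*(-1/16604) = -1399/16604 ≈ -0.084257)
G(g) = 2*g**2 (G(g) = (2*g)*g = 2*g**2)
d = 1399/386839992 (d = -1399/16604/(-23298) = -1399/16604*(-1/23298) = 1399/386839992 ≈ 3.6165e-6)
G(1/x(4, 7)) - d = 2*(1/4)**2 - 1*1399/386839992 = 2*(1/4)**2 - 1399/386839992 = 2*(1/16) - 1399/386839992 = 1/8 - 1399/386839992 = 6044200/48354999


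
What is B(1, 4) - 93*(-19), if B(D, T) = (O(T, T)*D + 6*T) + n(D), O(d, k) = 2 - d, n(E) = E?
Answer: 1790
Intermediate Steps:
B(D, T) = D + 6*T + D*(2 - T) (B(D, T) = ((2 - T)*D + 6*T) + D = (D*(2 - T) + 6*T) + D = (6*T + D*(2 - T)) + D = D + 6*T + D*(2 - T))
B(1, 4) - 93*(-19) = (1 + 6*4 - 1*1*(-2 + 4)) - 93*(-19) = (1 + 24 - 1*1*2) + 1767 = (1 + 24 - 2) + 1767 = 23 + 1767 = 1790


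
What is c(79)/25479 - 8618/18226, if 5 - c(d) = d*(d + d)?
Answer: -74497304/77396709 ≈ -0.96254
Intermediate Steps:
c(d) = 5 - 2*d² (c(d) = 5 - d*(d + d) = 5 - d*2*d = 5 - 2*d²)
c(79)/25479 - 8618/18226 = (5 - 2*79²)/25479 - 8618/18226 = (5 - 2*6241)*(1/25479) - 8618*1/18226 = (5 - 12482)*(1/25479) - 4309/9113 = -12477*1/25479 - 4309/9113 = -4159/8493 - 4309/9113 = -74497304/77396709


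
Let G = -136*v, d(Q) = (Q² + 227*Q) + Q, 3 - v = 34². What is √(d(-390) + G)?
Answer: 2*√54997 ≈ 469.03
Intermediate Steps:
v = -1153 (v = 3 - 1*34² = 3 - 1*1156 = 3 - 1156 = -1153)
d(Q) = Q² + 228*Q
G = 156808 (G = -136*(-1153) = 156808)
√(d(-390) + G) = √(-390*(228 - 390) + 156808) = √(-390*(-162) + 156808) = √(63180 + 156808) = √219988 = 2*√54997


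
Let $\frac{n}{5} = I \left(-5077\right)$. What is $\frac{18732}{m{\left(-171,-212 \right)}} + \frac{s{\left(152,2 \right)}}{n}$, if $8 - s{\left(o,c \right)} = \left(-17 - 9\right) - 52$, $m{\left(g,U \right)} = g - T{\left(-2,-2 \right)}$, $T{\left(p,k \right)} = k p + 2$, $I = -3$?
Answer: $- \frac{475506746}{4493145} \approx -105.83$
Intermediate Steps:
$n = 76155$ ($n = 5 \left(\left(-3\right) \left(-5077\right)\right) = 5 \cdot 15231 = 76155$)
$T{\left(p,k \right)} = 2 + k p$
$m{\left(g,U \right)} = -6 + g$ ($m{\left(g,U \right)} = g - \left(2 - -4\right) = g - \left(2 + 4\right) = g - 6 = -6 + g$)
$s{\left(o,c \right)} = 86$ ($s{\left(o,c \right)} = 8 - \left(\left(-17 - 9\right) - 52\right) = 8 - \left(-26 - 52\right) = 8 - -78 = 8 + 78 = 86$)
$\frac{18732}{m{\left(-171,-212 \right)}} + \frac{s{\left(152,2 \right)}}{n} = \frac{18732}{-6 - 171} + \frac{86}{76155} = \frac{18732}{-177} + 86 \cdot \frac{1}{76155} = 18732 \left(- \frac{1}{177}\right) + \frac{86}{76155} = - \frac{6244}{59} + \frac{86}{76155} = - \frac{475506746}{4493145}$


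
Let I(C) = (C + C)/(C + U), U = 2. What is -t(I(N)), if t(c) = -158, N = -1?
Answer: 158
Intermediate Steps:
I(C) = 2*C/(2 + C) (I(C) = (C + C)/(C + 2) = (2*C)/(2 + C) = 2*C/(2 + C))
-t(I(N)) = -1*(-158) = 158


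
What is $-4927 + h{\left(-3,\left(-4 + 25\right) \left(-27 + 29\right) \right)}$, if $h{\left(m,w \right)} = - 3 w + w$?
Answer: $-5011$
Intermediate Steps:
$h{\left(m,w \right)} = - 2 w$
$-4927 + h{\left(-3,\left(-4 + 25\right) \left(-27 + 29\right) \right)} = -4927 - 2 \left(-4 + 25\right) \left(-27 + 29\right) = -4927 - 2 \cdot 21 \cdot 2 = -4927 - 84 = -5011$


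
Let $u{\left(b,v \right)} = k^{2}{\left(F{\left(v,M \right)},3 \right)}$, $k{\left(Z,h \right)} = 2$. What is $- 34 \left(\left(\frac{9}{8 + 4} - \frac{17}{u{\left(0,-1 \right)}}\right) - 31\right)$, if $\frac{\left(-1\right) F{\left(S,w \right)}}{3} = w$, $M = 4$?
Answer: $1173$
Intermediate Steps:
$F{\left(S,w \right)} = - 3 w$
$u{\left(b,v \right)} = 4$ ($u{\left(b,v \right)} = 2^{2} = 4$)
$- 34 \left(\left(\frac{9}{8 + 4} - \frac{17}{u{\left(0,-1 \right)}}\right) - 31\right) = - 34 \left(\left(\frac{9}{8 + 4} - \frac{17}{4}\right) - 31\right) = - 34 \left(\left(\frac{9}{12} - \frac{17}{4}\right) - 31\right) = - 34 \left(\left(9 \cdot \frac{1}{12} - \frac{17}{4}\right) - 31\right) = - 34 \left(\left(\frac{3}{4} - \frac{17}{4}\right) - 31\right) = - 34 \left(- \frac{7}{2} - 31\right) = \left(-34\right) \left(- \frac{69}{2}\right) = 1173$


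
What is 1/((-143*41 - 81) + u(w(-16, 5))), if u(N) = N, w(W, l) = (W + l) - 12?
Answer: -1/5967 ≈ -0.00016759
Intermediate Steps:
w(W, l) = -12 + W + l
1/((-143*41 - 81) + u(w(-16, 5))) = 1/((-143*41 - 81) + (-12 - 16 + 5)) = 1/((-5863 - 81) - 23) = 1/(-5944 - 23) = 1/(-5967) = -1/5967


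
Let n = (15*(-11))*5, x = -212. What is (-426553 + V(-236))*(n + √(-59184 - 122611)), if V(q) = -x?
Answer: 351731325 - 426341*I*√181795 ≈ 3.5173e+8 - 1.8178e+8*I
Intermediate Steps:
V(q) = 212 (V(q) = -1*(-212) = 212)
n = -825 (n = -165*5 = -825)
(-426553 + V(-236))*(n + √(-59184 - 122611)) = (-426553 + 212)*(-825 + √(-59184 - 122611)) = -426341*(-825 + √(-181795)) = -426341*(-825 + I*√181795) = 351731325 - 426341*I*√181795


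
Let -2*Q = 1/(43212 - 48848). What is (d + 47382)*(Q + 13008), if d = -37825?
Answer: 1401306373589/11272 ≈ 1.2432e+8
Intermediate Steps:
Q = 1/11272 (Q = -1/(2*(43212 - 48848)) = -1/2/(-5636) = -1/2*(-1/5636) = 1/11272 ≈ 8.8715e-5)
(d + 47382)*(Q + 13008) = (-37825 + 47382)*(1/11272 + 13008) = 9557*(146626177/11272) = 1401306373589/11272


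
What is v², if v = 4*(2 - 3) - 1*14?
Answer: 324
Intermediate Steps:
v = -18 (v = 4*(-1) - 14 = -4 - 14 = -18)
v² = (-18)² = 324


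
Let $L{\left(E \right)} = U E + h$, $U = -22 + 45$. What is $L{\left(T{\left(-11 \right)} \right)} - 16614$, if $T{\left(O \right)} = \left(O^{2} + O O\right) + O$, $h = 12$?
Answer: $-11289$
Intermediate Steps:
$U = 23$
$T{\left(O \right)} = O + 2 O^{2}$ ($T{\left(O \right)} = \left(O^{2} + O^{2}\right) + O = 2 O^{2} + O = O + 2 O^{2}$)
$L{\left(E \right)} = 12 + 23 E$ ($L{\left(E \right)} = 23 E + 12 = 12 + 23 E$)
$L{\left(T{\left(-11 \right)} \right)} - 16614 = \left(12 + 23 \left(- 11 \left(1 + 2 \left(-11\right)\right)\right)\right) - 16614 = \left(12 + 23 \left(- 11 \left(1 - 22\right)\right)\right) - 16614 = \left(12 + 23 \left(\left(-11\right) \left(-21\right)\right)\right) - 16614 = \left(12 + 23 \cdot 231\right) - 16614 = \left(12 + 5313\right) - 16614 = 5325 - 16614 = -11289$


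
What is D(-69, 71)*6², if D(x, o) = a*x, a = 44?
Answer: -109296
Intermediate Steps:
D(x, o) = 44*x
D(-69, 71)*6² = (44*(-69))*6² = -3036*36 = -109296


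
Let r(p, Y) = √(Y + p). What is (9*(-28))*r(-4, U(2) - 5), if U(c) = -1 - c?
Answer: -504*I*√3 ≈ -872.95*I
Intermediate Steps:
(9*(-28))*r(-4, U(2) - 5) = (9*(-28))*√(((-1 - 1*2) - 5) - 4) = -252*√(((-1 - 2) - 5) - 4) = -252*√((-3 - 5) - 4) = -252*√(-8 - 4) = -504*I*√3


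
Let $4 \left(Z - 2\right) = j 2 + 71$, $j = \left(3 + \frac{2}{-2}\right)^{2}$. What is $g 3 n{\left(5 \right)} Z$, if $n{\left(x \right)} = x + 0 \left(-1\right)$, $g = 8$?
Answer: $2610$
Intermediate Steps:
$j = 4$ ($j = \left(3 + 2 \left(- \frac{1}{2}\right)\right)^{2} = \left(3 - 1\right)^{2} = 2^{2} = 4$)
$n{\left(x \right)} = x$ ($n{\left(x \right)} = x + 0 = x$)
$Z = \frac{87}{4}$ ($Z = 2 + \frac{4 \cdot 2 + 71}{4} = 2 + \frac{8 + 71}{4} = 2 + \frac{1}{4} \cdot 79 = 2 + \frac{79}{4} = \frac{87}{4} \approx 21.75$)
$g 3 n{\left(5 \right)} Z = 8 \cdot 3 \cdot 5 \cdot \frac{87}{4} = 24 \cdot 5 \cdot \frac{87}{4} = 120 \cdot \frac{87}{4} = 2610$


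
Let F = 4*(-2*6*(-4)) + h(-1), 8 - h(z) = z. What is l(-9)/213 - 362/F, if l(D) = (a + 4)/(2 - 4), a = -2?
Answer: -25769/14271 ≈ -1.8057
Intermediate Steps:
l(D) = -1 (l(D) = (-2 + 4)/(2 - 4) = 2/(-2) = 2*(-½) = -1)
h(z) = 8 - z
F = 201 (F = 4*(-2*6*(-4)) + (8 - 1*(-1)) = 4*(-12*(-4)) + (8 + 1) = 4*48 + 9 = 192 + 9 = 201)
l(-9)/213 - 362/F = -1/213 - 362/201 = -25769/14271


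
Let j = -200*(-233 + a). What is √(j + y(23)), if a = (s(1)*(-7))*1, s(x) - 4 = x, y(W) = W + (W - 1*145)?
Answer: √53501 ≈ 231.30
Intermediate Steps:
y(W) = -145 + 2*W (y(W) = W + (W - 145) = W + (-145 + W) = -145 + 2*W)
s(x) = 4 + x
a = -35 (a = ((4 + 1)*(-7))*1 = (5*(-7))*1 = -35*1 = -35)
j = 53600 (j = -200*(-233 - 35) = -200*(-268) = 53600)
√(j + y(23)) = √(53600 + (-145 + 2*23)) = √(53600 + (-145 + 46)) = √(53600 - 99) = √53501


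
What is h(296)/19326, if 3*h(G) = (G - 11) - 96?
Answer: 21/6442 ≈ 0.0032599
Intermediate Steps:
h(G) = -107/3 + G/3 (h(G) = ((G - 11) - 96)/3 = ((-11 + G) - 96)/3 = (-107 + G)/3 = -107/3 + G/3)
h(296)/19326 = (-107/3 + (⅓)*296)/19326 = (-107/3 + 296/3)*(1/19326) = 63*(1/19326) = 21/6442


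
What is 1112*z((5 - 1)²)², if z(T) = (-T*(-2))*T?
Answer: 291504128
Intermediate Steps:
z(T) = 2*T² (z(T) = (2*T)*T = 2*T²)
1112*z((5 - 1)²)² = 1112*(2*((5 - 1)²)²)² = 1112*(2*(4²)²)² = 1112*(2*16²)² = 1112*(2*256)² = 1112*512² = 1112*262144 = 291504128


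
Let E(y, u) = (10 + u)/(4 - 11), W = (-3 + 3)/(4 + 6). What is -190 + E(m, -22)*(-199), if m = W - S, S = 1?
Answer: -3718/7 ≈ -531.14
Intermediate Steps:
W = 0 (W = 0/10 = 0*(⅒) = 0)
m = -1 (m = 0 - 1*1 = 0 - 1 = -1)
E(y, u) = -10/7 - u/7 (E(y, u) = (10 + u)/(-7) = (10 + u)*(-⅐) = -10/7 - u/7)
-190 + E(m, -22)*(-199) = -190 + (-10/7 - ⅐*(-22))*(-199) = -190 + (-10/7 + 22/7)*(-199) = -190 + (12/7)*(-199) = -190 - 2388/7 = -3718/7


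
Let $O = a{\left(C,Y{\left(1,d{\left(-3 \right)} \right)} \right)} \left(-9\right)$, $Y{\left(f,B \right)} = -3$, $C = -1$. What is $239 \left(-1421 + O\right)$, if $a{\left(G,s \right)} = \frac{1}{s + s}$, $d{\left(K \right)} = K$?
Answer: $- \frac{678521}{2} \approx -3.3926 \cdot 10^{5}$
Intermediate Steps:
$a{\left(G,s \right)} = \frac{1}{2 s}$
$O = \frac{3}{2}$ ($O = \frac{1}{2 \left(-3\right)} \left(-9\right) = \frac{1}{2} \left(- \frac{1}{3}\right) \left(-9\right) = \left(- \frac{1}{6}\right) \left(-9\right) = \frac{3}{2} \approx 1.5$)
$239 \left(-1421 + O\right) = 239 \left(-1421 + \frac{3}{2}\right) = 239 \left(- \frac{2839}{2}\right) = - \frac{678521}{2}$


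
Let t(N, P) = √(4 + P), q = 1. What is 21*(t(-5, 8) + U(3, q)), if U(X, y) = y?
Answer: 21 + 42*√3 ≈ 93.746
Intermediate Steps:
21*(t(-5, 8) + U(3, q)) = 21*(√(4 + 8) + 1) = 21*(√12 + 1) = 21*(2*√3 + 1) = 21*(1 + 2*√3) = 21 + 42*√3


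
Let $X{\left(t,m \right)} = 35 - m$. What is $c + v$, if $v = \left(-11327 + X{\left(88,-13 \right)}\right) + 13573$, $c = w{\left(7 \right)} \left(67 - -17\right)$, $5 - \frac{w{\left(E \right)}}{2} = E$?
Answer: $1958$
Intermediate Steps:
$w{\left(E \right)} = 10 - 2 E$
$c = -336$ ($c = \left(10 - 14\right) \left(67 - -17\right) = \left(10 - 14\right) \left(67 + 17\right) = \left(-4\right) 84 = -336$)
$v = 2294$ ($v = \left(-11327 + \left(35 - -13\right)\right) + 13573 = \left(-11327 + \left(35 + 13\right)\right) + 13573 = \left(-11327 + 48\right) + 13573 = -11279 + 13573 = 2294$)
$c + v = -336 + 2294 = 1958$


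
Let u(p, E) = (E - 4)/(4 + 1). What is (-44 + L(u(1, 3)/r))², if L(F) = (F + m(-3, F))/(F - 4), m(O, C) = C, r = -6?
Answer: 27436644/14161 ≈ 1937.5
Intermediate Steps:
u(p, E) = -⅘ + E/5 (u(p, E) = (-4 + E)/5 = (-4 + E)*(⅕) = -⅘ + E/5)
L(F) = 2*F/(-4 + F) (L(F) = (F + F)/(F - 4) = (2*F)/(-4 + F) = 2*F/(-4 + F))
(-44 + L(u(1, 3)/r))² = (-44 + 2*((-⅘ + (⅕)*3)/(-6))/(-4 + (-⅘ + (⅕)*3)/(-6)))² = (-44 + 2*((-⅘ + ⅗)*(-⅙))/(-4 + (-⅘ + ⅗)*(-⅙)))² = (-44 + 2*(-⅕*(-⅙))/(-4 - ⅕*(-⅙)))² = (-44 + 2*(1/30)/(-4 + 1/30))² = (-44 + 2*(1/30)/(-119/30))² = (-44 + 2*(1/30)*(-30/119))² = (-44 - 2/119)² = (-5238/119)² = 27436644/14161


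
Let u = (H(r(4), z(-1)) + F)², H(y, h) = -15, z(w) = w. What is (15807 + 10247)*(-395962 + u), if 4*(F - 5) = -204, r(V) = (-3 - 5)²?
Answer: -10219447014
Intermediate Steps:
r(V) = 64 (r(V) = (-8)² = 64)
F = -46 (F = 5 + (¼)*(-204) = 5 - 51 = -46)
u = 3721 (u = (-15 - 46)² = (-61)² = 3721)
(15807 + 10247)*(-395962 + u) = (15807 + 10247)*(-395962 + 3721) = 26054*(-392241) = -10219447014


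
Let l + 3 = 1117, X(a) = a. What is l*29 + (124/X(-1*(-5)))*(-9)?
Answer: 160414/5 ≈ 32083.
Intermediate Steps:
l = 1114 (l = -3 + 1117 = 1114)
l*29 + (124/X(-1*(-5)))*(-9) = 1114*29 + (124/((-1*(-5))))*(-9) = 32306 + (124/5)*(-9) = 32306 - 1116/5 = 160414/5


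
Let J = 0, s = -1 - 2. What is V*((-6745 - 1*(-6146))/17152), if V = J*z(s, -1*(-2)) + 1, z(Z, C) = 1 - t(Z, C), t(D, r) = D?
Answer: -599/17152 ≈ -0.034923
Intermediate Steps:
s = -3
z(Z, C) = 1 - Z
V = 1 (V = 0*(1 - 1*(-3)) + 1 = 0*(1 + 3) + 1 = 0*4 + 1 = 0 + 1 = 1)
V*((-6745 - 1*(-6146))/17152) = 1*((-6745 - 1*(-6146))/17152) = 1*((-6745 + 6146)*(1/17152)) = 1*(-599*1/17152) = 1*(-599/17152) = -599/17152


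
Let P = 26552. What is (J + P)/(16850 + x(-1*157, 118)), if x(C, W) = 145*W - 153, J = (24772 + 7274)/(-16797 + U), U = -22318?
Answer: 1038549434/1322360805 ≈ 0.78538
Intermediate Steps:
J = -32046/39115 (J = (24772 + 7274)/(-16797 - 22318) = 32046/(-39115) = 32046*(-1/39115) = -32046/39115 ≈ -0.81928)
x(C, W) = -153 + 145*W
(J + P)/(16850 + x(-1*157, 118)) = (-32046/39115 + 26552)/(16850 + (-153 + 145*118)) = 1038549434/(39115*(16850 + (-153 + 17110))) = 1038549434/(39115*(16850 + 16957)) = (1038549434/39115)/33807 = (1038549434/39115)*(1/33807) = 1038549434/1322360805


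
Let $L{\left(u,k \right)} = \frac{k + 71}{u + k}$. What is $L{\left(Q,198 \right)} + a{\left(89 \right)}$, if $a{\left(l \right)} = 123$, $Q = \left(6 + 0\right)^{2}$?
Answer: $\frac{29051}{234} \approx 124.15$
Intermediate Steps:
$Q = 36$ ($Q = 6^{2} = 36$)
$L{\left(u,k \right)} = \frac{71 + k}{k + u}$
$L{\left(Q,198 \right)} + a{\left(89 \right)} = \frac{71 + 198}{198 + 36} + 123 = \frac{1}{234} \cdot 269 + 123 = \frac{269}{234} + 123 = \frac{29051}{234}$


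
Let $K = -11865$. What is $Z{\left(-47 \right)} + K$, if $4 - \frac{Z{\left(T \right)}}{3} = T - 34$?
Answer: $-11610$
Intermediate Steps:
$Z{\left(T \right)} = 114 - 3 T$ ($Z{\left(T \right)} = 12 - 3 \left(T - 34\right) = 12 - 3 \left(-34 + T\right) = 12 - \left(-102 + 3 T\right) = 114 - 3 T$)
$Z{\left(-47 \right)} + K = \left(114 - -141\right) - 11865 = \left(114 + 141\right) - 11865 = 255 - 11865 = -11610$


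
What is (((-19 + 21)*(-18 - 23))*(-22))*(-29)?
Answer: -52316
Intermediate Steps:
(((-19 + 21)*(-18 - 23))*(-22))*(-29) = ((2*(-41))*(-22))*(-29) = -82*(-22)*(-29) = 1804*(-29) = -52316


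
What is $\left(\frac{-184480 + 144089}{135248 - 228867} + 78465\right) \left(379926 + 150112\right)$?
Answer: $\frac{3893582412278588}{93619} \approx 4.159 \cdot 10^{10}$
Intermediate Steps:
$\left(\frac{-184480 + 144089}{135248 - 228867} + 78465\right) \left(379926 + 150112\right) = \left(- \frac{40391}{-93619} + 78465\right) 530038 = \left(\left(-40391\right) \left(- \frac{1}{93619}\right) + 78465\right) 530038 = \left(\frac{40391}{93619} + 78465\right) 530038 = \frac{7345855226}{93619} \cdot 530038 = \frac{3893582412278588}{93619}$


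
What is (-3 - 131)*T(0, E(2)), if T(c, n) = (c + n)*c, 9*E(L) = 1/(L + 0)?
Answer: 0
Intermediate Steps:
E(L) = 1/(9*L) (E(L) = 1/(9*(L + 0)) = 1/(9*L))
T(c, n) = c*(c + n)
(-3 - 131)*T(0, E(2)) = (-3 - 131)*(0*(0 + (⅑)/2)) = -0*(0 + (⅑)*(½)) = -0*(0 + 1/18) = -0/18 = -134*0 = 0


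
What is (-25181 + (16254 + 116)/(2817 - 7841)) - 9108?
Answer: -86142153/2512 ≈ -34292.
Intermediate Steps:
(-25181 + (16254 + 116)/(2817 - 7841)) - 9108 = (-25181 + 16370/(-5024)) - 9108 = (-25181 + 16370*(-1/5024)) - 9108 = (-25181 - 8185/2512) - 9108 = -63262857/2512 - 9108 = -86142153/2512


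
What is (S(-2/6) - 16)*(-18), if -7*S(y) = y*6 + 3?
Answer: 2034/7 ≈ 290.57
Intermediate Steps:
S(y) = -3/7 - 6*y/7 (S(y) = -(y*6 + 3)/7 = -(6*y + 3)/7 = -(3 + 6*y)/7 = -3/7 - 6*y/7)
(S(-2/6) - 16)*(-18) = ((-3/7 - (-12)/(7*6)) - 16)*(-18) = ((-3/7 - 6/7*(-1/3)) - 16)*(-18) = ((-3/7 + 2/7) - 16)*(-18) = (-1/7 - 16)*(-18) = -113/7*(-18) = 2034/7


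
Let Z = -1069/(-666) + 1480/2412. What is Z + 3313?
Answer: 49310563/14874 ≈ 3315.2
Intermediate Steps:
Z = 33001/14874 (Z = -1069*(-1/666) + 1480*(1/2412) = 1069/666 + 370/603 = 33001/14874 ≈ 2.2187)
Z + 3313 = 33001/14874 + 3313 = 49310563/14874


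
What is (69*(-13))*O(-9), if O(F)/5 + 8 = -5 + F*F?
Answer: -304980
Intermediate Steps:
O(F) = -65 + 5*F**2 (O(F) = -40 + 5*(-5 + F*F) = -40 + 5*(-5 + F**2) = -40 + (-25 + 5*F**2) = -65 + 5*F**2)
(69*(-13))*O(-9) = (69*(-13))*(-65 + 5*(-9)**2) = -897*(-65 + 5*81) = -897*(-65 + 405) = -897*340 = -304980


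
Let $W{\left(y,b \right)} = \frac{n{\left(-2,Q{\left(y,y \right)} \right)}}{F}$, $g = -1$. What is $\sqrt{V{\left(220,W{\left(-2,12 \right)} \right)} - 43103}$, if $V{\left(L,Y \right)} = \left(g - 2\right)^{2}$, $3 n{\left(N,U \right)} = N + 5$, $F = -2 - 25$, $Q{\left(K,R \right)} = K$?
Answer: $i \sqrt{43094} \approx 207.59 i$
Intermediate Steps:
$F = -27$ ($F = -2 - 25 = -27$)
$n{\left(N,U \right)} = \frac{5}{3} + \frac{N}{3}$ ($n{\left(N,U \right)} = \frac{N + 5}{3} = \frac{5 + N}{3} = \frac{5}{3} + \frac{N}{3}$)
$W{\left(y,b \right)} = - \frac{1}{27}$ ($W{\left(y,b \right)} = \frac{\frac{5}{3} + \frac{1}{3} \left(-2\right)}{-27} = \left(\frac{5}{3} - \frac{2}{3}\right) \left(- \frac{1}{27}\right) = 1 \left(- \frac{1}{27}\right) = - \frac{1}{27}$)
$V{\left(L,Y \right)} = 9$ ($V{\left(L,Y \right)} = \left(-1 - 2\right)^{2} = \left(-3\right)^{2} = 9$)
$\sqrt{V{\left(220,W{\left(-2,12 \right)} \right)} - 43103} = \sqrt{9 - 43103} = \sqrt{-43094} = i \sqrt{43094}$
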